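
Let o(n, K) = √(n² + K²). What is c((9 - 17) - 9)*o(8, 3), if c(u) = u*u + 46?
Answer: 335*√73 ≈ 2862.2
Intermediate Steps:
o(n, K) = √(K² + n²)
c(u) = 46 + u² (c(u) = u² + 46 = 46 + u²)
c((9 - 17) - 9)*o(8, 3) = (46 + ((9 - 17) - 9)²)*√(3² + 8²) = (46 + (-8 - 9)²)*√(9 + 64) = (46 + (-17)²)*√73 = (46 + 289)*√73 = 335*√73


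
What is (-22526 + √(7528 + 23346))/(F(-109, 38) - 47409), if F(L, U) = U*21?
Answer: 22526/46611 - √30874/46611 ≈ 0.47951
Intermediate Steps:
F(L, U) = 21*U
(-22526 + √(7528 + 23346))/(F(-109, 38) - 47409) = (-22526 + √(7528 + 23346))/(21*38 - 47409) = (-22526 + √30874)/(798 - 47409) = (-22526 + √30874)/(-46611) = (-22526 + √30874)*(-1/46611) = 22526/46611 - √30874/46611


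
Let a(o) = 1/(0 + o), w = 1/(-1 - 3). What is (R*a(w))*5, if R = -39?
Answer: 780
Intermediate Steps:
w = -1/4 (w = 1/(-4) = -1/4 ≈ -0.25000)
a(o) = 1/o
(R*a(w))*5 = -39/(-1/4)*5 = -39*(-4)*5 = 156*5 = 780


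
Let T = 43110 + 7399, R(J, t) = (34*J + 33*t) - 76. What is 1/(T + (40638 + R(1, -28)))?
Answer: 1/90181 ≈ 1.1089e-5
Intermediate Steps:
R(J, t) = -76 + 33*t + 34*J (R(J, t) = (33*t + 34*J) - 76 = -76 + 33*t + 34*J)
T = 50509
1/(T + (40638 + R(1, -28))) = 1/(50509 + (40638 + (-76 + 33*(-28) + 34*1))) = 1/(50509 + (40638 + (-76 - 924 + 34))) = 1/(50509 + (40638 - 966)) = 1/(50509 + 39672) = 1/90181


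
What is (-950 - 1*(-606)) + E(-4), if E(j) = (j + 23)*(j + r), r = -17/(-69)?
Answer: -28657/69 ≈ -415.32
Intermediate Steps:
r = 17/69 (r = -17*(-1/69) = 17/69 ≈ 0.24638)
E(j) = (23 + j)*(17/69 + j) (E(j) = (j + 23)*(j + 17/69) = (23 + j)*(17/69 + j))
(-950 - 1*(-606)) + E(-4) = (-950 - 1*(-606)) + (17/3 + (-4)² + (1604/69)*(-4)) = (-950 + 606) + (17/3 + 16 - 6416/69) = -344 - 4921/69 = -28657/69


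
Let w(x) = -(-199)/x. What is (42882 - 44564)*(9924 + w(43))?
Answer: -718097942/43 ≈ -1.6700e+7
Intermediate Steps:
w(x) = 199/x
(42882 - 44564)*(9924 + w(43)) = (42882 - 44564)*(9924 + 199/43) = -1682*(9924 + 199*(1/43)) = -1682*(9924 + 199/43) = -1682*426931/43 = -718097942/43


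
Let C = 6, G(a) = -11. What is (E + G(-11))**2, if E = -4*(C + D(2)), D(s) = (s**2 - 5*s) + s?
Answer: 361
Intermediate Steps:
D(s) = s**2 - 4*s
E = -8 (E = -4*(6 + 2*(-4 + 2)) = -4*(6 + 2*(-2)) = -4*(6 - 4) = -4*2 = -8)
(E + G(-11))**2 = (-8 - 11)**2 = (-19)**2 = 361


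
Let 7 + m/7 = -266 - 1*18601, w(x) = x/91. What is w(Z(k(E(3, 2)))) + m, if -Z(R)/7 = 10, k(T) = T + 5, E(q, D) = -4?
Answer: -1717544/13 ≈ -1.3212e+5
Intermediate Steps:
k(T) = 5 + T
Z(R) = -70 (Z(R) = -7*10 = -70)
w(x) = x/91 (w(x) = x*(1/91) = x/91)
m = -132118 (m = -49 + 7*(-266 - 1*18601) = -49 + 7*(-266 - 18601) = -49 + 7*(-18867) = -49 - 132069 = -132118)
w(Z(k(E(3, 2)))) + m = (1/91)*(-70) - 132118 = -10/13 - 132118 = -1717544/13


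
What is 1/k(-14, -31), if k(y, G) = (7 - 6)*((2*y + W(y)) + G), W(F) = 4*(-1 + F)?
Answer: -1/119 ≈ -0.0084034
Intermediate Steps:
W(F) = -4 + 4*F
k(y, G) = -4 + G + 6*y (k(y, G) = (7 - 6)*((2*y + (-4 + 4*y)) + G) = 1*((-4 + 6*y) + G) = 1*(-4 + G + 6*y) = -4 + G + 6*y)
1/k(-14, -31) = 1/(-4 - 31 + 6*(-14)) = 1/(-4 - 31 - 84) = 1/(-119) = -1/119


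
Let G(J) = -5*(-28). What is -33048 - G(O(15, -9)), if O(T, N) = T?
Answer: -33188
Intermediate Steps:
G(J) = 140
-33048 - G(O(15, -9)) = -33048 - 1*140 = -33048 - 140 = -33188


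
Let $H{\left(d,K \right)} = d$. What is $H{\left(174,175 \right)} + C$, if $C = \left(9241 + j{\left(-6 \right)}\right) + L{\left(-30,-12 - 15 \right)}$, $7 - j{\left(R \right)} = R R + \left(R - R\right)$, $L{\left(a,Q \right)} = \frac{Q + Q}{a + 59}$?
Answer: $\frac{272140}{29} \approx 9384.1$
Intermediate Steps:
$L{\left(a,Q \right)} = \frac{2 Q}{59 + a}$
$j{\left(R \right)} = 7 - R^{2}$ ($j{\left(R \right)} = 7 - \left(R R + \left(R - R\right)\right) = 7 - \left(R^{2} + 0\right) = 7 - R^{2}$)
$C = \frac{267094}{29}$ ($C = \left(9241 + \left(7 - \left(-6\right)^{2}\right)\right) + \frac{2 \left(-12 - 15\right)}{59 - 30} = \left(9241 + \left(7 - 36\right)\right) + 2 \left(-27\right) \frac{1}{29} = \left(9241 - 29\right) - \frac{54}{29} = 9212 - \frac{54}{29} = \frac{267094}{29} \approx 9210.1$)
$H{\left(174,175 \right)} + C = 174 + \frac{267094}{29} = \frac{272140}{29}$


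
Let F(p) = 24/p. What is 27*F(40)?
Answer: 81/5 ≈ 16.200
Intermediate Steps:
27*F(40) = 27*(24/40) = 27*(24*(1/40)) = 27*(⅗) = 81/5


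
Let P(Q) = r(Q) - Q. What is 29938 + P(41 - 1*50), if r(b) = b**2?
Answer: 30028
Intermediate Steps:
P(Q) = Q**2 - Q
29938 + P(41 - 1*50) = 29938 + (41 - 1*50)*(-1 + (41 - 1*50)) = 29938 + (41 - 50)*(-1 + (41 - 50)) = 29938 - 9*(-1 - 9) = 29938 - 9*(-10) = 29938 + 90 = 30028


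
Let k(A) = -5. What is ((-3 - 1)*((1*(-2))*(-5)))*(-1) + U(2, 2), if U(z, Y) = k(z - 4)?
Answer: 35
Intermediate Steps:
U(z, Y) = -5
((-3 - 1)*((1*(-2))*(-5)))*(-1) + U(2, 2) = ((-3 - 1)*((1*(-2))*(-5)))*(-1) - 5 = -(-8)*(-5)*(-1) - 5 = -4*10*(-1) - 5 = -40*(-1) - 5 = 40 - 5 = 35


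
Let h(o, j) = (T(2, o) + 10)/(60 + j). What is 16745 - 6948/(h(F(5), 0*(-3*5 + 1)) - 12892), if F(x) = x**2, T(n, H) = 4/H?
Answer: 161910489385/9668873 ≈ 16746.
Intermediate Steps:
h(o, j) = (10 + 4/o)/(60 + j) (h(o, j) = (4/o + 10)/(60 + j) = (10 + 4/o)/(60 + j))
16745 - 6948/(h(F(5), 0*(-3*5 + 1)) - 12892) = 16745 - 6948/(2*(2 + 5*5**2)/((5**2)*(60 + 0*(-3*5 + 1))) - 12892) = 16745 - 6948/(2*(2 + 5*25)/(25*(60 + 0*(-15 + 1))) - 12892) = 16745 - 6948/(2*(1/25)*(2 + 125)/(60 + 0*(-14)) - 12892) = 16745 - 6948/(2*(1/25)*127/(60 + 0) - 12892) = 16745 - 6948/(2*(1/25)*127/60 - 12892) = 16745 - 6948/(2*(1/25)*(1/60)*127 - 12892) = 16745 - 6948/(127/750 - 12892) = 16745 - 6948/(-9668873/750) = 16745 - 6948*(-750/9668873) = 16745 + 5211000/9668873 = 161910489385/9668873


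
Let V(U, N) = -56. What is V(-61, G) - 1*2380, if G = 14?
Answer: -2436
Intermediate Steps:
V(-61, G) - 1*2380 = -56 - 1*2380 = -56 - 2380 = -2436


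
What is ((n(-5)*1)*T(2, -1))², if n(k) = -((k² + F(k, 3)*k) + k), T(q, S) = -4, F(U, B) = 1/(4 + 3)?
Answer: 291600/49 ≈ 5951.0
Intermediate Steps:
F(U, B) = ⅐ (F(U, B) = 1/7 = ⅐)
n(k) = -k² - 8*k/7 (n(k) = -((k² + k/7) + k) = -(k² + 8*k/7) = -k² - 8*k/7)
((n(-5)*1)*T(2, -1))² = ((-⅐*(-5)*(8 + 7*(-5))*1)*(-4))² = ((-⅐*(-5)*(8 - 35)*1)*(-4))² = ((-⅐*(-5)*(-27)*1)*(-4))² = (-135/7*1*(-4))² = (-135/7*(-4))² = (540/7)² = 291600/49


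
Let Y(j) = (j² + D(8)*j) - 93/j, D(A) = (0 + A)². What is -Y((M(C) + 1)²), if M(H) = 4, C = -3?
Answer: -55532/25 ≈ -2221.3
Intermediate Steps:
D(A) = A²
Y(j) = j² - 93/j + 64*j (Y(j) = (j² + 8²*j) - 93/j = (j² + 64*j) - 93/j = j² - 93/j + 64*j)
-Y((M(C) + 1)²) = -(-93 + ((4 + 1)²)²*(64 + (4 + 1)²))/((4 + 1)²) = -(-93 + (5²)²*(64 + 5²))/(5²) = -(-93 + 25²*(64 + 25))/25 = -(-93 + 625*89)/25 = -(-93 + 55625)/25 = -55532/25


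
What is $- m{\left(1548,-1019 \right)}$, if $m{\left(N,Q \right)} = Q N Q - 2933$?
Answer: $-1607379895$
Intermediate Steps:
$m{\left(N,Q \right)} = -2933 + N Q^{2}$ ($m{\left(N,Q \right)} = N Q Q - 2933 = N Q^{2} - 2933 = -2933 + N Q^{2}$)
$- m{\left(1548,-1019 \right)} = - (-2933 + 1548 \left(-1019\right)^{2}) = - (-2933 + 1548 \cdot 1038361) = - (-2933 + 1607382828) = \left(-1\right) 1607379895 = -1607379895$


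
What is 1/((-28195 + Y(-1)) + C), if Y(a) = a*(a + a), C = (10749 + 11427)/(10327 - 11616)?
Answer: -1289/36362953 ≈ -3.5448e-5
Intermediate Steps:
C = -22176/1289 (C = 22176/(-1289) = 22176*(-1/1289) = -22176/1289 ≈ -17.204)
Y(a) = 2*a² (Y(a) = a*(2*a) = 2*a²)
1/((-28195 + Y(-1)) + C) = 1/((-28195 + 2*(-1)²) - 22176/1289) = 1/((-28195 + 2*1) - 22176/1289) = 1/((-28195 + 2) - 22176/1289) = 1/(-28193 - 22176/1289) = 1/(-36362953/1289) = -1289/36362953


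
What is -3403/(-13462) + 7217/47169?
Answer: 257671361/634989078 ≈ 0.40579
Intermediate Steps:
-3403/(-13462) + 7217/47169 = -3403*(-1/13462) + 7217*(1/47169) = 3403/13462 + 7217/47169 = 257671361/634989078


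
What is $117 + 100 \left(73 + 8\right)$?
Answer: $8217$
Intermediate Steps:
$117 + 100 \left(73 + 8\right) = 117 + 100 \cdot 81 = 117 + 8100 = 8217$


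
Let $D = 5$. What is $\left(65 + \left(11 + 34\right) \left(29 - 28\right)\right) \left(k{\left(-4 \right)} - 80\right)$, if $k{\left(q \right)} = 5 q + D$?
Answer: $-10450$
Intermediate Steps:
$k{\left(q \right)} = 5 + 5 q$ ($k{\left(q \right)} = 5 q + 5 = 5 + 5 q$)
$\left(65 + \left(11 + 34\right) \left(29 - 28\right)\right) \left(k{\left(-4 \right)} - 80\right) = \left(65 + \left(11 + 34\right) \left(29 - 28\right)\right) \left(\left(5 + 5 \left(-4\right)\right) - 80\right) = \left(65 + 45 \cdot 1\right) \left(\left(5 - 20\right) - 80\right) = \left(65 + 45\right) \left(-15 - 80\right) = 110 \left(-95\right) = -10450$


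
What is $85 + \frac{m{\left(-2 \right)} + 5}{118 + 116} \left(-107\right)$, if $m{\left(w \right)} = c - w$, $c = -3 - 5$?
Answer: $\frac{19997}{234} \approx 85.457$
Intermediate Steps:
$c = -8$ ($c = -3 - 5 = -8$)
$m{\left(w \right)} = -8 - w$
$85 + \frac{m{\left(-2 \right)} + 5}{118 + 116} \left(-107\right) = 85 + \frac{\left(-8 - -2\right) + 5}{118 + 116} \left(-107\right) = 85 + \frac{\left(-8 + 2\right) + 5}{234} \left(-107\right) = 85 + \left(-6 + 5\right) \frac{1}{234} \left(-107\right) = 85 + \left(-1\right) \frac{1}{234} \left(-107\right) = 85 - - \frac{107}{234} = 85 + \frac{107}{234} = \frac{19997}{234}$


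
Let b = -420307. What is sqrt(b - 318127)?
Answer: I*sqrt(738434) ≈ 859.32*I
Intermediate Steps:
sqrt(b - 318127) = sqrt(-420307 - 318127) = sqrt(-738434) = I*sqrt(738434)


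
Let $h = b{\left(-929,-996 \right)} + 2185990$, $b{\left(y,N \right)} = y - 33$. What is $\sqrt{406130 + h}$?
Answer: $\sqrt{2591158} \approx 1609.7$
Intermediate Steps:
$b{\left(y,N \right)} = -33 + y$
$h = 2185028$ ($h = \left(-33 - 929\right) + 2185990 = -962 + 2185990 = 2185028$)
$\sqrt{406130 + h} = \sqrt{406130 + 2185028} = \sqrt{2591158}$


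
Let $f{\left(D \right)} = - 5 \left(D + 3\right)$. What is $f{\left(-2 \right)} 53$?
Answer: $-265$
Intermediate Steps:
$f{\left(D \right)} = -15 - 5 D$ ($f{\left(D \right)} = - 5 \left(3 + D\right) = -15 - 5 D$)
$f{\left(-2 \right)} 53 = \left(-15 - -10\right) 53 = \left(-15 + 10\right) 53 = \left(-5\right) 53 = -265$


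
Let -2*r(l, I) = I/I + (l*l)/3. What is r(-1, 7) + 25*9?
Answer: 673/3 ≈ 224.33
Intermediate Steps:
r(l, I) = -½ - l²/6 (r(l, I) = -(I/I + (l*l)/3)/2 = -(1 + l²*(⅓))/2 = -(1 + l²/3)/2 = -½ - l²/6)
r(-1, 7) + 25*9 = (-½ - ⅙*(-1)²) + 25*9 = (-½ - ⅙*1) + 225 = (-½ - ⅙) + 225 = -⅔ + 225 = 673/3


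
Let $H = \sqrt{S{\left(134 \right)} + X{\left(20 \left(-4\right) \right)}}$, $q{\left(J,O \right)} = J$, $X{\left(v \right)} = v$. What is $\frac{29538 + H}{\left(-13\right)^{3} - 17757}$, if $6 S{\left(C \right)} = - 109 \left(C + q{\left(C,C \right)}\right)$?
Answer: $- \frac{14769}{9977} - \frac{i \sqrt{44538}}{59862} \approx -1.4803 - 0.0035254 i$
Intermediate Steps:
$S{\left(C \right)} = - \frac{109 C}{3}$ ($S{\left(C \right)} = \frac{\left(-109\right) \left(C + C\right)}{6} = \frac{\left(-109\right) 2 C}{6} = \frac{\left(-218\right) C}{6} = - \frac{109 C}{3}$)
$H = \frac{i \sqrt{44538}}{3}$ ($H = \sqrt{\left(- \frac{109}{3}\right) 134 + 20 \left(-4\right)} = \sqrt{- \frac{14606}{3} - 80} = \sqrt{- \frac{14846}{3}} = \frac{i \sqrt{44538}}{3} \approx 70.347 i$)
$\frac{29538 + H}{\left(-13\right)^{3} - 17757} = \frac{29538 + \frac{i \sqrt{44538}}{3}}{\left(-13\right)^{3} - 17757} = \frac{29538 + \frac{i \sqrt{44538}}{3}}{-2197 - 17757} = \frac{29538 + \frac{i \sqrt{44538}}{3}}{-19954} = \left(29538 + \frac{i \sqrt{44538}}{3}\right) \left(- \frac{1}{19954}\right) = - \frac{14769}{9977} - \frac{i \sqrt{44538}}{59862}$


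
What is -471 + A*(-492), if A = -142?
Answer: 69393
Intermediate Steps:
-471 + A*(-492) = -471 - 142*(-492) = -471 + 69864 = 69393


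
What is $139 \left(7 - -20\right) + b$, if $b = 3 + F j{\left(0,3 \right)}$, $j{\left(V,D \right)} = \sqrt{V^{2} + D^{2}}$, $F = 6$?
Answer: $3774$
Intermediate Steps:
$j{\left(V,D \right)} = \sqrt{D^{2} + V^{2}}$
$b = 21$ ($b = 3 + 6 \sqrt{3^{2} + 0^{2}} = 3 + 6 \sqrt{9 + 0} = 3 + 6 \sqrt{9} = 3 + 6 \cdot 3 = 3 + 18 = 21$)
$139 \left(7 - -20\right) + b = 139 \left(7 - -20\right) + 21 = 139 \left(7 + 20\right) + 21 = 139 \cdot 27 + 21 = 3753 + 21 = 3774$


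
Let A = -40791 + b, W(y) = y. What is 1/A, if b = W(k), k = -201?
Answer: -1/40992 ≈ -2.4395e-5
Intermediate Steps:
b = -201
A = -40992 (A = -40791 - 201 = -40992)
1/A = 1/(-40992) = -1/40992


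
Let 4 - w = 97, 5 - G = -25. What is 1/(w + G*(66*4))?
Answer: 1/7827 ≈ 0.00012776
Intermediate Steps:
G = 30 (G = 5 - 1*(-25) = 5 + 25 = 30)
w = -93 (w = 4 - 1*97 = 4 - 97 = -93)
1/(w + G*(66*4)) = 1/(-93 + 30*(66*4)) = 1/(-93 + 30*264) = 1/(-93 + 7920) = 1/7827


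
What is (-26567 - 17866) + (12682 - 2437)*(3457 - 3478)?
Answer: -259578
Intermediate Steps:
(-26567 - 17866) + (12682 - 2437)*(3457 - 3478) = -44433 + 10245*(-21) = -44433 - 215145 = -259578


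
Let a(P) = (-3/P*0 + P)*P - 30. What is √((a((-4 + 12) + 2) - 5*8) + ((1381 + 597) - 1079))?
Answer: √929 ≈ 30.479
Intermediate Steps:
a(P) = -30 + P² (a(P) = (0 + P)*P - 30 = P*P - 30 = P² - 30 = -30 + P²)
√((a((-4 + 12) + 2) - 5*8) + ((1381 + 597) - 1079)) = √(((-30 + ((-4 + 12) + 2)²) - 5*8) + ((1381 + 597) - 1079)) = √(((-30 + (8 + 2)²) - 1*40) + (1978 - 1079)) = √(((-30 + 10²) - 40) + 899) = √(((-30 + 100) - 40) + 899) = √((70 - 40) + 899) = √(30 + 899) = √929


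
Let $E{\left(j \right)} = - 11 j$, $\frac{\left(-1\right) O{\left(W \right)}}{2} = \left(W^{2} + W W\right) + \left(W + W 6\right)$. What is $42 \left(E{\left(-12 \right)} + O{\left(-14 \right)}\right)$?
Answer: $-19152$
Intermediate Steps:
$O{\left(W \right)} = - 14 W - 4 W^{2}$ ($O{\left(W \right)} = - 2 \left(\left(W^{2} + W W\right) + \left(W + W 6\right)\right) = - 2 \left(\left(W^{2} + W^{2}\right) + \left(W + 6 W\right)\right) = - 2 \left(2 W^{2} + 7 W\right) = - 14 W - 4 W^{2}$)
$42 \left(E{\left(-12 \right)} + O{\left(-14 \right)}\right) = 42 \left(\left(-11\right) \left(-12\right) - - 28 \left(7 + 2 \left(-14\right)\right)\right) = 42 \left(132 - - 28 \left(7 - 28\right)\right) = 42 \left(132 - \left(-28\right) \left(-21\right)\right) = 42 \left(132 - 588\right) = 42 \left(-456\right) = -19152$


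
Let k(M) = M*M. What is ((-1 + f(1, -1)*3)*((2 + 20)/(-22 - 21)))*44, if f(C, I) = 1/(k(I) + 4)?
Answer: 1936/215 ≈ 9.0047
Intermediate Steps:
k(M) = M**2
f(C, I) = 1/(4 + I**2) (f(C, I) = 1/(I**2 + 4) = 1/(4 + I**2))
((-1 + f(1, -1)*3)*((2 + 20)/(-22 - 21)))*44 = ((-1 + 3/(4 + (-1)**2))*((2 + 20)/(-22 - 21)))*44 = ((-1 + 3/(4 + 1))*(22/(-43)))*44 = ((-1 + 3/5)*(22*(-1/43)))*44 = ((-1 + (1/5)*3)*(-22/43))*44 = ((-1 + 3/5)*(-22/43))*44 = -2/5*(-22/43)*44 = (44/215)*44 = 1936/215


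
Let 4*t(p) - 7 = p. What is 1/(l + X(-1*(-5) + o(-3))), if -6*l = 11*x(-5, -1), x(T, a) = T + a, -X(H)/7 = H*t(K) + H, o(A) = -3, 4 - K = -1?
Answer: -1/45 ≈ -0.022222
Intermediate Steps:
K = 5 (K = 4 - 1*(-1) = 4 + 1 = 5)
t(p) = 7/4 + p/4
X(H) = -28*H (X(H) = -7*(H*(7/4 + (1/4)*5) + H) = -7*(H*(7/4 + 5/4) + H) = -7*(H*3 + H) = -7*(3*H + H) = -28*H)
l = 11 (l = -11*(-5 - 1)/6 = -11*(-6)/6 = -1/6*(-66) = 11)
1/(l + X(-1*(-5) + o(-3))) = 1/(11 - 28*(-1*(-5) - 3)) = 1/(11 - 28*(5 - 3)) = 1/(11 - 28*2) = 1/(11 - 56) = 1/(-45) = -1/45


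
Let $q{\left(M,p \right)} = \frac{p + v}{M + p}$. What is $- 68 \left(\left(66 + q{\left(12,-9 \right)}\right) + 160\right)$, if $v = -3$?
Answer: $-15096$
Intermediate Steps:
$q{\left(M,p \right)} = \frac{-3 + p}{M + p}$ ($q{\left(M,p \right)} = \frac{p - 3}{M + p} = \frac{-3 + p}{M + p}$)
$- 68 \left(\left(66 + q{\left(12,-9 \right)}\right) + 160\right) = - 68 \left(\left(66 + \frac{-3 - 9}{12 - 9}\right) + 160\right) = - 68 \left(\left(66 + \frac{1}{3} \left(-12\right)\right) + 160\right) = - 68 \left(\left(66 - 4\right) + 160\right) = - 68 \left(62 + 160\right) = \left(-68\right) 222 = -15096$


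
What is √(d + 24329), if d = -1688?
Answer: √22641 ≈ 150.47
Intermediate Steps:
√(d + 24329) = √(-1688 + 24329) = √22641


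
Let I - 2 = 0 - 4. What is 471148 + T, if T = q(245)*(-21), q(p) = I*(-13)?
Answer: 470602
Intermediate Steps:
I = -2 (I = 2 + (0 - 4) = 2 - 4 = -2)
q(p) = 26 (q(p) = -2*(-13) = 26)
T = -546 (T = 26*(-21) = -546)
471148 + T = 471148 - 546 = 470602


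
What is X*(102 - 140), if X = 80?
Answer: -3040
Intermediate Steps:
X*(102 - 140) = 80*(102 - 140) = 80*(-38) = -3040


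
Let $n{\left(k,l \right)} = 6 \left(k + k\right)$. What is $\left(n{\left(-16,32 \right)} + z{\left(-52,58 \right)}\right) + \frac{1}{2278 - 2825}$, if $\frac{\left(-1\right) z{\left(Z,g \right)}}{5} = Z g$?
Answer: $\frac{8143735}{547} \approx 14888.0$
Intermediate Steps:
$z{\left(Z,g \right)} = - 5 Z g$
$n{\left(k,l \right)} = 12 k$ ($n{\left(k,l \right)} = 6 \cdot 2 k = 12 k$)
$\left(n{\left(-16,32 \right)} + z{\left(-52,58 \right)}\right) + \frac{1}{2278 - 2825} = \left(12 \left(-16\right) - \left(-260\right) 58\right) + \frac{1}{2278 - 2825} = \left(-192 + 15080\right) + \frac{1}{-547} = 14888 - \frac{1}{547} = \frac{8143735}{547}$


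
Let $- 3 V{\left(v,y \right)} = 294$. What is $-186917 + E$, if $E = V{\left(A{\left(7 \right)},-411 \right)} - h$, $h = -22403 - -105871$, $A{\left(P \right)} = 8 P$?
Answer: $-270483$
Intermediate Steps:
$V{\left(v,y \right)} = -98$ ($V{\left(v,y \right)} = \left(- \frac{1}{3}\right) 294 = -98$)
$h = 83468$ ($h = -22403 + 105871 = 83468$)
$E = -83566$ ($E = -98 - 83468 = -83566$)
$-186917 + E = -186917 - 83566 = -270483$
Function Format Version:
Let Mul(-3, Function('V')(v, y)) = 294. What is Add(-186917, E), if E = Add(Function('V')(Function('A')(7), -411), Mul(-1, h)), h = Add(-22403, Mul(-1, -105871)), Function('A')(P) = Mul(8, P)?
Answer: -270483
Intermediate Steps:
Function('V')(v, y) = -98 (Function('V')(v, y) = Mul(Rational(-1, 3), 294) = -98)
h = 83468 (h = Add(-22403, 105871) = 83468)
E = -83566 (E = Add(-98, Mul(-1, 83468)) = Add(-98, -83468) = -83566)
Add(-186917, E) = Add(-186917, -83566) = -270483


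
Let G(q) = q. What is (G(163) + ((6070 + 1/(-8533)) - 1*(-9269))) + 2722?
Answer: 155505391/8533 ≈ 18224.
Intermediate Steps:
(G(163) + ((6070 + 1/(-8533)) - 1*(-9269))) + 2722 = (163 + ((6070 + 1/(-8533)) - 1*(-9269))) + 2722 = (163 + ((6070 - 1/8533) + 9269)) + 2722 = (163 + (51795309/8533 + 9269)) + 2722 = (163 + 130887686/8533) + 2722 = 132278565/8533 + 2722 = 155505391/8533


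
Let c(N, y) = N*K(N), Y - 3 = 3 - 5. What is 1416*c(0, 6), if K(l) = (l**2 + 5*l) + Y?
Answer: 0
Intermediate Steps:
Y = 1 (Y = 3 + (3 - 5) = 3 - 2 = 1)
K(l) = 1 + l**2 + 5*l (K(l) = (l**2 + 5*l) + 1 = 1 + l**2 + 5*l)
c(N, y) = N*(1 + N**2 + 5*N)
1416*c(0, 6) = 1416*(0*(1 + 0**2 + 5*0)) = 1416*(0*(1 + 0 + 0)) = 1416*(0*1) = 1416*0 = 0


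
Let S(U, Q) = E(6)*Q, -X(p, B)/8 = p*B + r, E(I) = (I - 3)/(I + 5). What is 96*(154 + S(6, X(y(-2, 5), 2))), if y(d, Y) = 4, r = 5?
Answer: 132672/11 ≈ 12061.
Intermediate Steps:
E(I) = (-3 + I)/(5 + I)
X(p, B) = -40 - 8*B*p (X(p, B) = -8*(p*B + 5) = -8*(B*p + 5) = -8*(5 + B*p) = -40 - 8*B*p)
S(U, Q) = 3*Q/11 (S(U, Q) = ((-3 + 6)/(5 + 6))*Q = (3/11)*Q = ((1/11)*3)*Q = 3*Q/11)
96*(154 + S(6, X(y(-2, 5), 2))) = 96*(154 + 3*(-40 - 8*2*4)/11) = 96*(154 + 3*(-40 - 64)/11) = 96*(154 + (3/11)*(-104)) = 96*(154 - 312/11) = 96*(1382/11) = 132672/11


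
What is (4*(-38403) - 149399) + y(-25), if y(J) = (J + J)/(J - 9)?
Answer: -5151162/17 ≈ -3.0301e+5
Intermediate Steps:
y(J) = 2*J/(-9 + J) (y(J) = (2*J)/(-9 + J) = 2*J/(-9 + J))
(4*(-38403) - 149399) + y(-25) = (4*(-38403) - 149399) + 2*(-25)/(-9 - 25) = (-153612 - 149399) + 2*(-25)/(-34) = -303011 + 2*(-25)*(-1/34) = -303011 + 25/17 = -5151162/17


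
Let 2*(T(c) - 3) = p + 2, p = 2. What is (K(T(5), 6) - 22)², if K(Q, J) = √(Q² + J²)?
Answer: (22 - √61)² ≈ 201.35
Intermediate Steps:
T(c) = 5 (T(c) = 3 + (2 + 2)/2 = 3 + (½)*4 = 3 + 2 = 5)
K(Q, J) = √(J² + Q²)
(K(T(5), 6) - 22)² = (√(6² + 5²) - 22)² = (√(36 + 25) - 22)² = (√61 - 22)² = (-22 + √61)²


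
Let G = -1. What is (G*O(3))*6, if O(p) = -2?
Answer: 12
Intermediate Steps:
(G*O(3))*6 = -1*(-2)*6 = 2*6 = 12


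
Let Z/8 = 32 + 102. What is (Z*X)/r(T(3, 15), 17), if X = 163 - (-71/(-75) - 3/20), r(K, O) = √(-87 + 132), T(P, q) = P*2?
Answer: 13041148*√5/1125 ≈ 25921.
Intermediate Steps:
T(P, q) = 2*P
r(K, O) = 3*√5 (r(K, O) = √45 = 3*√5)
Z = 1072 (Z = 8*(32 + 102) = 8*134 = 1072)
X = 48661/300 (X = 163 - (-71*(-1/75) - 3*1/20) = 163 - (71/75 - 3/20) = 163 - 1*239/300 = 163 - 239/300 = 48661/300 ≈ 162.20)
(Z*X)/r(T(3, 15), 17) = (1072*(48661/300))/((3*√5)) = 13041148*(√5/15)/75 = 13041148*√5/1125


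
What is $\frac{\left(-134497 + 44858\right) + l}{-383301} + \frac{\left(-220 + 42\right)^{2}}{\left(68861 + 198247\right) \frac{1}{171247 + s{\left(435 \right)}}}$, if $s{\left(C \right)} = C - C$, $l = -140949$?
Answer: $\frac{173314358729821}{8531896959} \approx 20314.0$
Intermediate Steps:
$s{\left(C \right)} = 0$
$\frac{\left(-134497 + 44858\right) + l}{-383301} + \frac{\left(-220 + 42\right)^{2}}{\left(68861 + 198247\right) \frac{1}{171247 + s{\left(435 \right)}}} = \frac{\left(-134497 + 44858\right) - 140949}{-383301} + \frac{\left(-220 + 42\right)^{2}}{\left(68861 + 198247\right) \frac{1}{171247 + 0}} = \left(-89639 - 140949\right) \left(- \frac{1}{383301}\right) + \frac{\left(-178\right)^{2}}{267108 \cdot \frac{1}{171247}} = \left(-230588\right) \left(- \frac{1}{383301}\right) + \frac{31684}{267108 \cdot \frac{1}{171247}} = \frac{230588}{383301} + \frac{31684}{\frac{267108}{171247}} = \frac{230588}{383301} + 31684 \cdot \frac{171247}{267108} = \frac{230588}{383301} + \frac{1356447487}{66777} = \frac{173314358729821}{8531896959}$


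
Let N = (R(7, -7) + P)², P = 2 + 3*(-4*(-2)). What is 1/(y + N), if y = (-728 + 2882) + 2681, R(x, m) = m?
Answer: 1/5196 ≈ 0.00019246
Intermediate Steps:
P = 26 (P = 2 + 3*8 = 2 + 24 = 26)
N = 361 (N = (-7 + 26)² = 19² = 361)
y = 4835 (y = 2154 + 2681 = 4835)
1/(y + N) = 1/(4835 + 361) = 1/5196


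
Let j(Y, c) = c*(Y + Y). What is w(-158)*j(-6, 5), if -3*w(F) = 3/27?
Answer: 20/9 ≈ 2.2222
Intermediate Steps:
j(Y, c) = 2*Y*c (j(Y, c) = c*(2*Y) = 2*Y*c)
w(F) = -1/27
w(-158)*j(-6, 5) = -2*(-6)*5/27 = -1/27*(-60) = 20/9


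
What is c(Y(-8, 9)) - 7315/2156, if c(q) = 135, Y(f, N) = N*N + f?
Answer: 3685/28 ≈ 131.61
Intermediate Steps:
Y(f, N) = f + N**2 (Y(f, N) = N**2 + f = f + N**2)
c(Y(-8, 9)) - 7315/2156 = 135 - 7315/2156 = 135 - 7315*1/2156 = 135 - 95/28 = 3685/28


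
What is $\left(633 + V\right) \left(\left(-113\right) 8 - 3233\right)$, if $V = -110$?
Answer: $-2163651$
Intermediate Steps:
$\left(633 + V\right) \left(\left(-113\right) 8 - 3233\right) = \left(633 - 110\right) \left(\left(-113\right) 8 - 3233\right) = 523 \left(-904 - 3233\right) = 523 \left(-4137\right) = -2163651$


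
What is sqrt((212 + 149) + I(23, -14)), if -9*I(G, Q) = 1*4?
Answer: sqrt(3245)/3 ≈ 18.988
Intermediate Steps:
I(G, Q) = -4/9
sqrt((212 + 149) + I(23, -14)) = sqrt((212 + 149) - 4/9) = sqrt(361 - 4/9) = sqrt(3245/9) = sqrt(3245)/3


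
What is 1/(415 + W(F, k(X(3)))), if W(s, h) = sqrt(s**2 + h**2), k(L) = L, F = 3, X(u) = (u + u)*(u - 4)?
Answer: 83/34436 - 3*sqrt(5)/172180 ≈ 0.0023713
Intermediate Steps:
X(u) = 2*u*(-4 + u) (X(u) = (2*u)*(-4 + u) = 2*u*(-4 + u))
W(s, h) = sqrt(h**2 + s**2)
1/(415 + W(F, k(X(3)))) = 1/(415 + sqrt((2*3*(-4 + 3))**2 + 3**2)) = 1/(415 + sqrt((2*3*(-1))**2 + 9)) = 1/(415 + sqrt((-6)**2 + 9)) = 1/(415 + sqrt(36 + 9)) = 1/(415 + sqrt(45)) = 1/(415 + 3*sqrt(5))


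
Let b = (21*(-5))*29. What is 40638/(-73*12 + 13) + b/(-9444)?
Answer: -127052479/2716724 ≈ -46.767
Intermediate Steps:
b = -3045 (b = -105*29 = -3045)
40638/(-73*12 + 13) + b/(-9444) = 40638/(-73*12 + 13) - 3045/(-9444) = 40638/(-876 + 13) - 3045*(-1/9444) = 40638/(-863) + 1015/3148 = 40638*(-1/863) + 1015/3148 = -40638/863 + 1015/3148 = -127052479/2716724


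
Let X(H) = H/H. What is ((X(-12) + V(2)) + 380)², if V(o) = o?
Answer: 146689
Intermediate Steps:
X(H) = 1
((X(-12) + V(2)) + 380)² = ((1 + 2) + 380)² = (3 + 380)² = 383² = 146689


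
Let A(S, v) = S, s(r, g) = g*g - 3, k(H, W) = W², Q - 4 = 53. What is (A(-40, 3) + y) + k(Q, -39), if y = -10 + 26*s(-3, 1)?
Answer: 1419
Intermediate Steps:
Q = 57 (Q = 4 + 53 = 57)
s(r, g) = -3 + g² (s(r, g) = g² - 3 = -3 + g²)
y = -62 (y = -10 + 26*(-3 + 1²) = -10 + 26*(-3 + 1) = -10 + 26*(-2) = -10 - 52 = -62)
(A(-40, 3) + y) + k(Q, -39) = (-40 - 62) + (-39)² = -102 + 1521 = 1419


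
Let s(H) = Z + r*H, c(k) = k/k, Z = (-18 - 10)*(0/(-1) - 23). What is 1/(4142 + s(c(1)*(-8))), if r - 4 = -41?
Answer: 1/5082 ≈ 0.00019677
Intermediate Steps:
r = -37 (r = 4 - 41 = -37)
Z = 644 (Z = -28*(0*(-1) - 23) = -28*(0 - 23) = -28*(-23) = 644)
c(k) = 1
s(H) = 644 - 37*H
1/(4142 + s(c(1)*(-8))) = 1/(4142 + (644 - 37*(-8))) = 1/(4142 + (644 + 296)) = 1/(4142 + 940) = 1/5082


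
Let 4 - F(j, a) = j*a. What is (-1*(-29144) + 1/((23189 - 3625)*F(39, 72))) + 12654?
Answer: 2292931945887/54857456 ≈ 41798.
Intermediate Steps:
F(j, a) = 4 - a*j (F(j, a) = 4 - j*a = 4 - a*j)
(-1*(-29144) + 1/((23189 - 3625)*F(39, 72))) + 12654 = (-1*(-29144) + 1/((23189 - 3625)*(4 - 1*72*39))) + 12654 = (29144 + 1/(19564*(4 - 2808))) + 12654 = (29144 + (1/19564)/(-2804)) + 12654 = (29144 + (1/19564)*(-1/2804)) + 12654 = (29144 - 1/54857456) + 12654 = 1598765697663/54857456 + 12654 = 2292931945887/54857456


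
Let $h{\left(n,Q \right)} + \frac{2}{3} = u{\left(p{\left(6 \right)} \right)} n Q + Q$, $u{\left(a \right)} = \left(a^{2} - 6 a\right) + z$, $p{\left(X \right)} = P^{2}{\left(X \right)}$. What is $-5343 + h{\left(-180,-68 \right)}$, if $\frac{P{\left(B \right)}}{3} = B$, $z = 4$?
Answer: $\frac{3783465685}{3} \approx 1.2612 \cdot 10^{9}$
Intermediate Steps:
$P{\left(B \right)} = 3 B$
$p{\left(X \right)} = 9 X^{2}$ ($p{\left(X \right)} = \left(3 X\right)^{2} = 9 X^{2}$)
$u{\left(a \right)} = 4 + a^{2} - 6 a$ ($u{\left(a \right)} = \left(a^{2} - 6 a\right) + 4 = 4 + a^{2} - 6 a$)
$h{\left(n,Q \right)} = - \frac{2}{3} + Q + 103036 Q n$ ($h{\left(n,Q \right)} = - \frac{2}{3} + \left(\left(4 + \left(9 \cdot 6^{2}\right)^{2} - 6 \cdot 9 \cdot 6^{2}\right) n Q + Q\right) = - \frac{2}{3} + \left(\left(4 + \left(9 \cdot 36\right)^{2} - 6 \cdot 9 \cdot 36\right) n Q + Q\right) = - \frac{2}{3} + \left(\left(4 + 324^{2} - 1944\right) n Q + Q\right) = - \frac{2}{3} + \left(\left(4 + 104976 - 1944\right) n Q + Q\right) = - \frac{2}{3} + \left(103036 n Q + Q\right) = - \frac{2}{3} + \left(103036 Q n + Q\right) = - \frac{2}{3} + \left(Q + 103036 Q n\right) = - \frac{2}{3} + Q + 103036 Q n$)
$-5343 + h{\left(-180,-68 \right)} = -5343 - \left(\frac{206}{3} - 1261160640\right) = -5343 - - \frac{3783481714}{3} = -5343 + \frac{3783481714}{3} = \frac{3783465685}{3}$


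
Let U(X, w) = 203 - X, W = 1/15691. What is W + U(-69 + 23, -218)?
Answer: 3907060/15691 ≈ 249.00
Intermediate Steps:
W = 1/15691 ≈ 6.3731e-5
W + U(-69 + 23, -218) = 1/15691 + (203 - (-69 + 23)) = 1/15691 + (203 - 1*(-46)) = 1/15691 + (203 + 46) = 1/15691 + 249 = 3907060/15691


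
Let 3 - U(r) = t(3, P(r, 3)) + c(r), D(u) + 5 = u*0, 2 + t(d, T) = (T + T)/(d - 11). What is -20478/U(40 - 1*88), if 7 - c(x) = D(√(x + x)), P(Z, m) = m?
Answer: 81912/25 ≈ 3276.5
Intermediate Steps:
t(d, T) = -2 + 2*T/(-11 + d) (t(d, T) = -2 + (T + T)/(d - 11) = -2 + (2*T)/(-11 + d) = -2 + 2*T/(-11 + d))
D(u) = -5 (D(u) = -5 + u*0 = -5 + 0 = -5)
c(x) = 12 (c(x) = 7 - 1*(-5) = 7 + 5 = 12)
U(r) = -25/4 (U(r) = 3 - (2*(11 + 3 - 1*3)/(-11 + 3) + 12) = 3 - (2*(11 + 3 - 3)/(-8) + 12) = 3 - (2*(-⅛)*11 + 12) = 3 - (-11/4 + 12) = 3 - 1*37/4 = 3 - 37/4 = -25/4)
-20478/U(40 - 1*88) = -20478/(-25/4) = -20478*(-4/25) = 81912/25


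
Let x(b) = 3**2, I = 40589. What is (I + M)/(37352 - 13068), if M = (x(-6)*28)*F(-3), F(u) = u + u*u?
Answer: 42101/24284 ≈ 1.7337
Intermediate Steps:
F(u) = u + u**2
x(b) = 9
M = 1512 (M = (9*28)*(-3*(1 - 3)) = 252*(-3*(-2)) = 252*6 = 1512)
(I + M)/(37352 - 13068) = (40589 + 1512)/(37352 - 13068) = 42101/24284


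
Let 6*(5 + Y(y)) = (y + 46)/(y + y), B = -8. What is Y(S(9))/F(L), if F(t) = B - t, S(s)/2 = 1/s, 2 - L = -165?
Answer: -37/525 ≈ -0.070476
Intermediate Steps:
L = 167 (L = 2 - 1*(-165) = 2 + 165 = 167)
S(s) = 2/s (S(s) = 2*(1/s) = 2/s)
Y(y) = -5 + (46 + y)/(12*y) (Y(y) = -5 + ((y + 46)/(y + y))/6 = -5 + ((46 + y)/((2*y)))/6 = -5 + ((46 + y)*(1/(2*y)))/6 = -5 + ((46 + y)/(2*y))/6 = -5 + (46 + y)/(12*y))
F(t) = -8 - t
Y(S(9))/F(L) = ((46 - 118/9)/(12*((2/9))))/(-8 - 1*167) = ((46 - 118/9)/(12*((2*(⅑)))))/(-8 - 167) = ((46 - 59*2/9)/(12*(2/9)))/(-175) = ((1/12)*(9/2)*(46 - 118/9))*(-1/175) = ((1/12)*(9/2)*(296/9))*(-1/175) = (37/3)*(-1/175) = -37/525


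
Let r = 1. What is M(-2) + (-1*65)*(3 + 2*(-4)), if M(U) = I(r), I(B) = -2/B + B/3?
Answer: 970/3 ≈ 323.33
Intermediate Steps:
I(B) = -2/B + B/3 (I(B) = -2/B + B*(1/3) = -2/B + B/3)
M(U) = -5/3 (M(U) = -2/1 + (1/3)*1 = -2*1 + 1/3 = -2 + 1/3 = -5/3)
M(-2) + (-1*65)*(3 + 2*(-4)) = -5/3 + (-1*65)*(3 + 2*(-4)) = -5/3 - 65*(3 - 8) = -5/3 - 65*(-5) = -5/3 + 325 = 970/3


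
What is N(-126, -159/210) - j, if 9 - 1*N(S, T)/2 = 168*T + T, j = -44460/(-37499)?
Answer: 7305037/26785 ≈ 272.73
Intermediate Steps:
j = 44460/37499 (j = -44460*(-1/37499) = 44460/37499 ≈ 1.1856)
N(S, T) = 18 - 338*T (N(S, T) = 18 - 2*(168*T + T) = 18 - 338*T)
N(-126, -159/210) - j = (18 - (-53742)/210) - 1*44460/37499 = (18 - (-53742)/210) - 44460/37499 = (18 - 338*(-53/70)) - 44460/37499 = (18 + 8957/35) - 44460/37499 = 9587/35 - 44460/37499 = 7305037/26785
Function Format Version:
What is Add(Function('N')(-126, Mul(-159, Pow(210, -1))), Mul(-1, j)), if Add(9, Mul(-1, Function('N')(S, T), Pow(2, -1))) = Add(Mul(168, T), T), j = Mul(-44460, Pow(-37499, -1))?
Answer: Rational(7305037, 26785) ≈ 272.73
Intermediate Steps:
j = Rational(44460, 37499) (j = Mul(-44460, Rational(-1, 37499)) = Rational(44460, 37499) ≈ 1.1856)
Function('N')(S, T) = Add(18, Mul(-338, T)) (Function('N')(S, T) = Add(18, Mul(-2, Add(Mul(168, T), T))) = Add(18, Mul(-2, Mul(169, T))) = Add(18, Mul(-338, T)))
Add(Function('N')(-126, Mul(-159, Pow(210, -1))), Mul(-1, j)) = Add(Add(18, Mul(-338, Mul(-159, Pow(210, -1)))), Mul(-1, Rational(44460, 37499))) = Add(Add(18, Mul(-338, Mul(-159, Rational(1, 210)))), Rational(-44460, 37499)) = Add(Add(18, Mul(-338, Rational(-53, 70))), Rational(-44460, 37499)) = Add(Add(18, Rational(8957, 35)), Rational(-44460, 37499)) = Add(Rational(9587, 35), Rational(-44460, 37499)) = Rational(7305037, 26785)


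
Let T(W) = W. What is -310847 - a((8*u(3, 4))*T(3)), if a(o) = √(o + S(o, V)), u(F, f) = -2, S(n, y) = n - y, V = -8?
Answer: -310847 - 2*I*√22 ≈ -3.1085e+5 - 9.3808*I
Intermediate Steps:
a(o) = √(8 + 2*o) (a(o) = √(o + (o - 1*(-8))) = √(o + (o + 8)) = √(o + (8 + o)) = √(8 + 2*o))
-310847 - a((8*u(3, 4))*T(3)) = -310847 - √(8 + 2*((8*(-2))*3)) = -310847 - √(8 + 2*(-16*3)) = -310847 - √(8 + 2*(-48)) = -310847 - √(8 - 96) = -310847 - √(-88) = -310847 - 2*I*√22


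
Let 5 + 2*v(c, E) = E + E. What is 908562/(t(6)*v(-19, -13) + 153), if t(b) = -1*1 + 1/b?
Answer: 10902744/1991 ≈ 5476.0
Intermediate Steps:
t(b) = -1 + 1/b
v(c, E) = -5/2 + E (v(c, E) = -5/2 + (E + E)/2 = -5/2 + (2*E)/2 = -5/2 + E)
908562/(t(6)*v(-19, -13) + 153) = 908562/(((1 - 1*6)/6)*(-5/2 - 13) + 153) = 908562/(((1 - 6)/6)*(-31/2) + 153) = 908562/(((⅙)*(-5))*(-31/2) + 153) = 908562/(-⅚*(-31/2) + 153) = 908562/(155/12 + 153) = 908562/(1991/12) = 908562*(12/1991) = 10902744/1991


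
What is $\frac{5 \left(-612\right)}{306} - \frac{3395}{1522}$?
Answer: $- \frac{18615}{1522} \approx -12.231$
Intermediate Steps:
$\frac{5 \left(-612\right)}{306} - \frac{3395}{1522} = \left(-3060\right) \frac{1}{306} - \frac{3395}{1522} = -10 - \frac{3395}{1522} = - \frac{18615}{1522}$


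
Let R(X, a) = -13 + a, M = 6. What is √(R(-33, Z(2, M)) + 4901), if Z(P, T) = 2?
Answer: √4890 ≈ 69.928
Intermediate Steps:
√(R(-33, Z(2, M)) + 4901) = √((-13 + 2) + 4901) = √(-11 + 4901) = √4890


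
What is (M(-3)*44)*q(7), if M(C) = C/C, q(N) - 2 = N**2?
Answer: 2244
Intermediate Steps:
q(N) = 2 + N**2
M(C) = 1
(M(-3)*44)*q(7) = (1*44)*(2 + 7**2) = 44*(2 + 49) = 44*51 = 2244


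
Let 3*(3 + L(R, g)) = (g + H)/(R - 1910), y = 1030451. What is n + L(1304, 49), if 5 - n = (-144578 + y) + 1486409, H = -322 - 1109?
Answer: -2156401829/909 ≈ -2.3723e+6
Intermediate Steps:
H = -1431
L(R, g) = -3 + (-1431 + g)/(3*(-1910 + R)) (L(R, g) = -3 + ((g - 1431)/(R - 1910))/3 = -3 + ((-1431 + g)/(-1910 + R))/3 = -3 + (-1431 + g)/(3*(-1910 + R)))
n = -2372277 (n = 5 - ((-144578 + 1030451) + 1486409) = 5 - (885873 + 1486409) = 5 - 1*2372282 = 5 - 2372282 = -2372277)
n + L(1304, 49) = -2372277 + (15759 + 49 - 9*1304)/(3*(-1910 + 1304)) = -2372277 + (⅓)*(15759 + 49 - 11736)/(-606) = -2372277 + (⅓)*(-1/606)*4072 = -2372277 - 2036/909 = -2156401829/909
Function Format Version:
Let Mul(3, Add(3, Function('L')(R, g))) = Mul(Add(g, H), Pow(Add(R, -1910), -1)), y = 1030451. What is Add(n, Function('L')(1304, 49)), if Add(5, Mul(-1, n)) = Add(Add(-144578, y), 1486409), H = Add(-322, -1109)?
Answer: Rational(-2156401829, 909) ≈ -2.3723e+6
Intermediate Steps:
H = -1431
Function('L')(R, g) = Add(-3, Mul(Rational(1, 3), Pow(Add(-1910, R), -1), Add(-1431, g))) (Function('L')(R, g) = Add(-3, Mul(Rational(1, 3), Mul(Add(g, -1431), Pow(Add(R, -1910), -1)))) = Add(-3, Mul(Rational(1, 3), Mul(Add(-1431, g), Pow(Add(-1910, R), -1)))) = Add(-3, Mul(Rational(1, 3), Mul(Pow(Add(-1910, R), -1), Add(-1431, g)))) = Add(-3, Mul(Rational(1, 3), Pow(Add(-1910, R), -1), Add(-1431, g))))
n = -2372277 (n = Add(5, Mul(-1, Add(Add(-144578, 1030451), 1486409))) = Add(5, Mul(-1, Add(885873, 1486409))) = Add(5, Mul(-1, 2372282)) = Add(5, -2372282) = -2372277)
Add(n, Function('L')(1304, 49)) = Add(-2372277, Mul(Rational(1, 3), Pow(Add(-1910, 1304), -1), Add(15759, 49, Mul(-9, 1304)))) = Add(-2372277, Mul(Rational(1, 3), Pow(-606, -1), Add(15759, 49, -11736))) = Add(-2372277, Mul(Rational(1, 3), Rational(-1, 606), 4072)) = Add(-2372277, Rational(-2036, 909)) = Rational(-2156401829, 909)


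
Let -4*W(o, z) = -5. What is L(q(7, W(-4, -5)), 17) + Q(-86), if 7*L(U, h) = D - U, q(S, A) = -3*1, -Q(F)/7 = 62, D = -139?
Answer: -3174/7 ≈ -453.43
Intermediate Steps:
Q(F) = -434 (Q(F) = -7*62 = -434)
W(o, z) = 5/4 (W(o, z) = -¼*(-5) = 5/4)
q(S, A) = -3
L(U, h) = -139/7 - U/7 (L(U, h) = (-139 - U)/7 = -139/7 - U/7)
L(q(7, W(-4, -5)), 17) + Q(-86) = (-139/7 - ⅐*(-3)) - 434 = (-139/7 + 3/7) - 434 = -136/7 - 434 = -3174/7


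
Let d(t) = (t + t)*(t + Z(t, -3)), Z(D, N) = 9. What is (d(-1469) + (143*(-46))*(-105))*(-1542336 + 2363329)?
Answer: 4088684708810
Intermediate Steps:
d(t) = 2*t*(9 + t) (d(t) = (t + t)*(t + 9) = (2*t)*(9 + t) = 2*t*(9 + t))
(d(-1469) + (143*(-46))*(-105))*(-1542336 + 2363329) = (2*(-1469)*(9 - 1469) + (143*(-46))*(-105))*(-1542336 + 2363329) = (2*(-1469)*(-1460) - 6578*(-105))*820993 = (4289480 + 690690)*820993 = 4980170*820993 = 4088684708810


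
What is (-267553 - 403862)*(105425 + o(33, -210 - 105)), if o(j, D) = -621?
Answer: -70366977660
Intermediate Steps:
(-267553 - 403862)*(105425 + o(33, -210 - 105)) = (-267553 - 403862)*(105425 - 621) = -671415*104804 = -70366977660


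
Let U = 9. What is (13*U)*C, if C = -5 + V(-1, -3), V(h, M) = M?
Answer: -936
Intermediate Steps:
C = -8 (C = -5 - 3 = -8)
(13*U)*C = (13*9)*(-8) = 117*(-8) = -936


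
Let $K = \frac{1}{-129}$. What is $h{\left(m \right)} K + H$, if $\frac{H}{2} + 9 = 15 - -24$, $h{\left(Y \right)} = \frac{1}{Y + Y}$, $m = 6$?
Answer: $\frac{92879}{1548} \approx 59.999$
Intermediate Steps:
$h{\left(Y \right)} = \frac{1}{2 Y}$
$K = - \frac{1}{129} \approx -0.0077519$
$H = 60$ ($H = -18 + 2 \left(15 - -24\right) = -18 + 2 \left(15 + 24\right) = -18 + 2 \cdot 39 = -18 + 78 = 60$)
$h{\left(m \right)} K + H = \frac{1}{2 \cdot 6} \left(- \frac{1}{129}\right) + 60 = \frac{1}{2} \cdot \frac{1}{6} \left(- \frac{1}{129}\right) + 60 = \frac{1}{12} \left(- \frac{1}{129}\right) + 60 = - \frac{1}{1548} + 60 = \frac{92879}{1548}$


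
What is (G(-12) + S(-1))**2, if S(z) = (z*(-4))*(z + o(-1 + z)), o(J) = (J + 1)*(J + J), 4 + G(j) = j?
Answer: 16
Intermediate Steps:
G(j) = -4 + j
o(J) = 2*J*(1 + J) (o(J) = (1 + J)*(2*J) = 2*J*(1 + J))
S(z) = -4*z*(z + 2*z*(-1 + z)) (S(z) = (z*(-4))*(z + 2*(-1 + z)*(1 + (-1 + z))) = (-4*z)*(z + 2*(-1 + z)*z) = (-4*z)*(z + 2*z*(-1 + z)) = -4*z*(z + 2*z*(-1 + z)))
(G(-12) + S(-1))**2 = ((-4 - 12) + (-1)**2*(4 - 8*(-1)))**2 = (-16 + 1*(4 + 8))**2 = (-16 + 1*12)**2 = (-16 + 12)**2 = (-4)**2 = 16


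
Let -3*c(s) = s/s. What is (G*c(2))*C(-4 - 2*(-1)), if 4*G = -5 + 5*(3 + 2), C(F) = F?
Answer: 10/3 ≈ 3.3333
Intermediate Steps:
c(s) = -1/3 (c(s) = -s/(3*s) = -1/3*1 = -1/3)
G = 5 (G = (-5 + 5*(3 + 2))/4 = (-5 + 5*5)/4 = (-5 + 25)/4 = (1/4)*20 = 5)
(G*c(2))*C(-4 - 2*(-1)) = (5*(-1/3))*(-4 - 2*(-1)) = -5*(-4 + 2)/3 = -5/3*(-2) = 10/3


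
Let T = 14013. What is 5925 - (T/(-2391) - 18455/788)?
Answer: 3739502683/628036 ≈ 5954.3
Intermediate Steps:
5925 - (T/(-2391) - 18455/788) = 5925 - (14013/(-2391) - 18455/788) = 5925 - (14013*(-1/2391) - 18455*1/788) = 5925 - (-4671/797 - 18455/788) = 5925 - 1*(-18389383/628036) = 5925 + 18389383/628036 = 3739502683/628036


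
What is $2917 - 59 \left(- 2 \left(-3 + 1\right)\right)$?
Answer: $2681$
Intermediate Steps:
$2917 - 59 \left(- 2 \left(-3 + 1\right)\right) = 2917 - 59 \left(\left(-2\right) \left(-2\right)\right) = 2917 - 59 \cdot 4 = 2917 - 236 = 2681$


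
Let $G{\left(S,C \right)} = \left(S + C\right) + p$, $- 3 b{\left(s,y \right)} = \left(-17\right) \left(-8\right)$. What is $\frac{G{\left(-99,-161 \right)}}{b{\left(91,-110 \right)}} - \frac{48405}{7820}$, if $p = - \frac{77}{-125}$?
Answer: $- \frac{183063}{391000} \approx -0.46819$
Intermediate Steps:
$p = \frac{77}{125}$ ($p = \left(-77\right) \left(- \frac{1}{125}\right) = \frac{77}{125} \approx 0.616$)
$b{\left(s,y \right)} = - \frac{136}{3}$ ($b{\left(s,y \right)} = - \frac{\left(-17\right) \left(-8\right)}{3} = \left(- \frac{1}{3}\right) 136 = - \frac{136}{3}$)
$G{\left(S,C \right)} = \frac{77}{125} + C + S$ ($G{\left(S,C \right)} = \left(S + C\right) + \frac{77}{125} = \left(C + S\right) + \frac{77}{125} = \frac{77}{125} + C + S$)
$\frac{G{\left(-99,-161 \right)}}{b{\left(91,-110 \right)}} - \frac{48405}{7820} = \frac{\frac{77}{125} - 161 - 99}{- \frac{136}{3}} - \frac{48405}{7820} = \left(- \frac{32423}{125}\right) \left(- \frac{3}{136}\right) - \frac{9681}{1564} = \frac{97269}{17000} - \frac{9681}{1564} = - \frac{183063}{391000}$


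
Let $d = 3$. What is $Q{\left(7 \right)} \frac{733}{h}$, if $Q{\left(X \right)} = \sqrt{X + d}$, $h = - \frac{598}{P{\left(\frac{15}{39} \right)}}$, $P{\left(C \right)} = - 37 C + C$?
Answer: $\frac{65970 \sqrt{10}}{3887} \approx 53.67$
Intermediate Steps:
$P{\left(C \right)} = - 36 C$
$h = \frac{3887}{90}$ ($h = - \frac{598}{\left(-36\right) \frac{15}{39}} = - \frac{598}{\left(-36\right) 15 \cdot \frac{1}{39}} = - \frac{598}{\left(-36\right) \frac{5}{13}} = - \frac{598}{- \frac{180}{13}} = \left(-598\right) \left(- \frac{13}{180}\right) = \frac{3887}{90} \approx 43.189$)
$Q{\left(X \right)} = \sqrt{3 + X}$ ($Q{\left(X \right)} = \sqrt{X + 3} = \sqrt{3 + X}$)
$Q{\left(7 \right)} \frac{733}{h} = \sqrt{3 + 7} \frac{733}{\frac{3887}{90}} = \sqrt{10} \cdot 733 \cdot \frac{90}{3887} = \sqrt{10} \cdot \frac{65970}{3887} = \frac{65970 \sqrt{10}}{3887}$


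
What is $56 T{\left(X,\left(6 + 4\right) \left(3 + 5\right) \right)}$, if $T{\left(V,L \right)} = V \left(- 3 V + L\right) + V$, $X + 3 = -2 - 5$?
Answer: $-62160$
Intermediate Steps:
$X = -10$ ($X = -3 - 7 = -10$)
$T{\left(V,L \right)} = V + V \left(L - 3 V\right)$ ($T{\left(V,L \right)} = V \left(L - 3 V\right) + V = V + V \left(L - 3 V\right)$)
$56 T{\left(X,\left(6 + 4\right) \left(3 + 5\right) \right)} = 56 \left(- 10 \left(1 + \left(6 + 4\right) \left(3 + 5\right) - -30\right)\right) = 56 \left(- 10 \left(1 + 10 \cdot 8 + 30\right)\right) = 56 \left(- 10 \left(1 + 80 + 30\right)\right) = 56 \left(\left(-10\right) 111\right) = 56 \left(-1110\right) = -62160$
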